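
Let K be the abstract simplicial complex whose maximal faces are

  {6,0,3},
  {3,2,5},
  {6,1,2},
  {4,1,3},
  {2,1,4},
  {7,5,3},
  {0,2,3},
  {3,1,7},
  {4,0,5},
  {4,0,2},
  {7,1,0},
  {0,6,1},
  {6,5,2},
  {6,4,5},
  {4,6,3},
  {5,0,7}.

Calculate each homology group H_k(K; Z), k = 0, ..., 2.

Order the vertices as 0 < 1 < 2 < 3 < 4 < 5 < 6 < 7. Listing each simplex with vertices in this order, K has dimension 2 with simplices:

  0-simplices (8): [0], [1], [2], [3], [4], [5], [6], [7]
  1-simplices (24): (24 of them)
  2-simplices (16): [0,1,6], [0,1,7], [0,2,3], [0,2,4], [0,3,6], [0,4,5], [0,5,7], [1,2,4], [1,2,6], [1,3,4], [1,3,7], [2,3,5], [2,5,6], [3,4,6], [3,5,7], [4,5,6]

so the chain groups are C_0 ≅ Z^8, C_1 ≅ Z^24, C_2 ≅ Z^16.

∂_1: C_1 → C_0 sends each edge [p,q] (with p < q) to q − p.
As a 8×24 matrix over Z this has rank 7, with invariant factors (1,1,1,1,1,1,1).

The boundary map ∂_2: C_2 → C_1 sends each 2-simplex [p,q,r] to [q,r] − [p,r] + [p,q]. For instance
  ∂[2,5,6] = [5,6] − [2,6] + [2,5],
  ∂[1,3,7] = [3,7] − [1,7] + [1,3].
This gives a 24×16 integer matrix of rank 15; reducing to Smith normal form yields diagonal entries (1,1,1,1,1,1,1,1,1,1,1,1,1,1,1).

Computing H_k = (kernel of ∂_k) / (image of ∂_{k+1}):

  H_0: rank C_0 − rank ∂_1 = 8 − 7 = 1, and the invariant factors of ∂_1 are all 1, so H_0 ≅ Z.
  H_1: rank ker ∂_1 − rank ∂_2 = (24 − 7) − 15 = 2, and the invariant factors of ∂_2 are all 1, so H_1 ≅ Z^2.
  H_2: rank ker ∂_2 − rank ∂_3 = (16 − 15) − 0 = 1, and there is no ∂_3, so H_2 ≅ Z.

As a check, the Euler characteristic is 8 − 24 + 16 = 0, which agrees with 1 − 2 + 1 = 0.

H_0 = Z,  H_1 = Z^2,  H_2 = Z.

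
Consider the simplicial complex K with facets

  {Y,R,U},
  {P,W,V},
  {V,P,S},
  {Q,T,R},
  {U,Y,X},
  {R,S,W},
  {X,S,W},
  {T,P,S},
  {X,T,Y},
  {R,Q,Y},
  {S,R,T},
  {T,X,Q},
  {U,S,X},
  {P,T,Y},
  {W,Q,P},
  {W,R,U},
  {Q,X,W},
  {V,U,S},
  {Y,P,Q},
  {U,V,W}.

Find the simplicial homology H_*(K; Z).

H_0 ≅ Z,  H_1 ≅ Z ⊕ Z/2,  H_2 = 0.

K has 10 vertices, 30 edges, 20 triangles.
rank ∂_0 = 0, rank ∂_1 = 9 ⇒ b_0 = 10 − 0 − 9 = 1; all invariant factors of ∂_1 are 1 so no torsion. So H_0 ≅ Z.
rank ∂_1 = 9, rank ∂_2 = 20 ⇒ b_1 = 30 − 9 − 20 = 1; ∂_2 has invariant factor(s) [2] giving torsion. So H_1 ≅ Z ⊕ Z/2.
rank ∂_2 = 20, rank ∂_3 = 0 ⇒ b_2 = 20 − 20 − 0 = 0. So H_2 ≅ 0.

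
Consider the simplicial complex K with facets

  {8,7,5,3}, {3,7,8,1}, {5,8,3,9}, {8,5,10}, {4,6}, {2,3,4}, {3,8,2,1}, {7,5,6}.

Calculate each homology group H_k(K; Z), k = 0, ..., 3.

Take the total order 1 < 2 < 3 < 4 < 5 < 6 < 7 < 8 < 9 < 10 on the vertex set. Then K (dimension 3) consists of the simplices:

  0-simplices (10): [1], [2], [3], [4], [5], [6], [7], [8], [9], [10]
  1-simplices (22): [1,2], [1,3], [1,7], [1,8], [2,3], [2,4], [2,8], [3,4], [3,5], [3,7], [3,8], [3,9], [4,6], [5,6], [5,7], [5,8], [5,9], [5,10], [6,7], [7,8], [8,9], [8,10]
  2-simplices (16): [1,2,3], [1,2,8], [1,3,7], [1,3,8], [1,7,8], [2,3,4], [2,3,8], [3,5,7], [3,5,8], [3,5,9], [3,7,8], [3,8,9], [5,6,7], [5,7,8], [5,8,9], [5,8,10]
  3-simplices (4): [1,2,3,8], [1,3,7,8], [3,5,7,8], [3,5,8,9]

so the chain groups are C_0 ≅ Z^10, C_1 ≅ Z^22, C_2 ≅ Z^16, C_3 ≅ Z^4.

The boundary map ∂_1: C_1 → C_0 maps an edge to its endpoints' difference, ∂[p,q] = q − p. For instance
  ∂[5,6] = [6] − [5].
The 10×22 boundary matrix has rank 9 and Smith normal form diag(1,1,1,1,1,1,1,1,1).

The boundary map ∂_2: C_2 → C_1 maps a triangle to the signed sum of its edges. For instance
  ∂[1,2,8] = [2,8] − [1,8] + [1,2],
  ∂[3,5,7] = [5,7] − [3,7] + [3,5].
The resulting 22×16 matrix has rank 12, and its Smith normal form has invariant factors (1,1,1,1,1,1,1,1,1,1,1,1).

The boundary map ∂_3: C_3 → C_2 sends each 3-simplex σ to the alternating sum Σ_i (−1)^i (σ with its i-th vertex removed). For instance
  ∂[1,2,3,8] = [2,3,8] − [1,3,8] + [1,2,8] − [1,2,3],
  ∂[3,5,7,8] = [5,7,8] − [3,7,8] + [3,5,8] − [3,5,7].
As a 16×4 matrix over Z this has rank 4, with invariant factors (1,1,1,1).

From H_k ≅ ker(∂_k) / im(∂_{k+1}) we obtain:

  H_0: rank C_0 − rank ∂_1 = 10 − 9 = 1, and the invariant factors of ∂_1 are all 1, so H_0 = Z.
  H_1: rank ker ∂_1 − rank ∂_2 = (22 − 9) − 12 = 1, and the invariant factors of ∂_2 are all 1, so H_1 = Z.
  H_2: rank ker ∂_2 − rank ∂_3 = (16 − 12) − 4 = 0, and the invariant factors of ∂_3 are all 1, so H_2 = 0.
  H_3: rank ker ∂_3 − rank ∂_4 = (4 − 4) − 0 = 0, and there is no ∂_4, so H_3 = 0.

As a check, the Euler characteristic is 10 − 22 + 16 − 4 = 0, which agrees with 1 − 1 + 0 − 0 = 0.

H_0 ≅ Z,  H_1 ≅ Z,  H_2 = 0,  H_3 = 0.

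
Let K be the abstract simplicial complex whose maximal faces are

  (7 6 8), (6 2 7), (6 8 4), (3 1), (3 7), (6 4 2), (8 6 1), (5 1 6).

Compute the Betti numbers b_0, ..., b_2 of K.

b_0 = 1, b_1 = 1, b_2 = 0.

We work with the vertex ordering 1 < 2 < 3 < 4 < 5 < 6 < 7 < 8. The simplices of K, each written with vertices in increasing order, are:

  0-simplices (8): [1], [2], [3], [4], [5], [6], [7], [8]
  1-simplices (14): [1,3], [1,5], [1,6], [1,8], [2,4], [2,6], [2,7], [3,7], [4,6], [4,8], [5,6], [6,7], [6,8], [7,8]
  2-simplices (6): [1,5,6], [1,6,8], [2,4,6], [2,6,7], [4,6,8], [6,7,8]

giving chain groups C_0 ≅ Z^8, C_1 ≅ Z^14, C_2 ≅ Z^6.

∂_1: C_1 → C_0 sends each edge [p,q] (with p < q) to q − p.
The 8×14 boundary matrix has rank 7 and Smith normal form diag(1,1,1,1,1,1,1).

∂_2: C_2 → C_1 acts by ∂[p,q,r] = [q,r] − [p,r] + [p,q]. For instance
  ∂[1,6,8] = [6,8] − [1,8] + [1,6],
  ∂[4,6,8] = [6,8] − [4,8] + [4,6].
The resulting 14×6 matrix has rank 6, and its Smith normal form has invariant factors (1,1,1,1,1,1).

Reading off H_k = ker ∂_k / im ∂_{k+1}:

  H_0: rank C_0 − rank ∂_1 = 8 − 7 = 1, and the invariant factors of ∂_1 are all 1, so H_0 = Z.
  H_1: rank ker ∂_1 − rank ∂_2 = (14 − 7) − 6 = 1, and the invariant factors of ∂_2 are all 1, so H_1 = Z.
  H_2: rank ker ∂_2 − rank ∂_3 = (6 − 6) − 0 = 0, and there is no ∂_3, so H_2 = 0.

As a check, the Euler characteristic is 8 − 14 + 6 = 0, which agrees with 1 − 1 + 0 = 0.

Hence the Betti numbers are b_0 = 1, b_1 = 1, b_2 = 0.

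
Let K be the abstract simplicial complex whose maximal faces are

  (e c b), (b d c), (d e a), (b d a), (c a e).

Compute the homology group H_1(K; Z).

H_1 = Z.

K has 5 vertices, 10 edges, 5 triangles.
rank ∂_1 = 4, rank ∂_2 = 5 ⇒ b_1 = 10 − 4 − 5 = 1; all invariant factors of ∂_2 are 1 so no torsion. So H_1 ≅ Z.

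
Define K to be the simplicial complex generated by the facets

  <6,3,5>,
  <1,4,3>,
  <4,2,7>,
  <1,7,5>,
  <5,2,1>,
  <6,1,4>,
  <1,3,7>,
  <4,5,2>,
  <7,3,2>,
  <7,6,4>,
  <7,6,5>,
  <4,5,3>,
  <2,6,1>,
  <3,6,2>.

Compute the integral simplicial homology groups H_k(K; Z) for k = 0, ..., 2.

Take the total order 1 < 2 < 3 < 4 < 5 < 6 < 7 on the vertex set. Then K (dimension 2) consists of the simplices:

  0-simplices (7): [1], [2], [3], [4], [5], [6], [7]
  1-simplices (21): [1,2], [1,3], [1,4], [1,5], [1,6], [1,7], [2,3], [2,4], [2,5], [2,6], [2,7], [3,4], [3,5], [3,6], [3,7], [4,5], [4,6], [4,7], [5,6], [5,7], [6,7]
  2-simplices (14): [1,2,5], [1,2,6], [1,3,4], [1,3,7], [1,4,6], [1,5,7], [2,3,6], [2,3,7], [2,4,5], [2,4,7], [3,4,5], [3,5,6], [4,6,7], [5,6,7]

giving chain groups C_0 ≅ Z^7, C_1 ≅ Z^21, C_2 ≅ Z^14.

∂_1: C_1 → C_0 is given by ∂[p,q] = [q] − [p].
The 7×21 boundary matrix has rank 6 and Smith normal form diag(1,1,1,1,1,1).

Boundary ∂_2: C_2 → C_1 acts by ∂[p,q,r] = [q,r] − [p,r] + [p,q]. For instance
  ∂[1,4,6] = [4,6] − [1,6] + [1,4],
  ∂[1,3,7] = [3,7] − [1,7] + [1,3].
The 21×14 boundary matrix has rank 13 and Smith normal form diag(1,1,1,1,1,1,1,1,1,1,1,1,1).

Computing H_k = (kernel of ∂_k) / (image of ∂_{k+1}):

  H_0: rank C_0 − rank ∂_1 = 7 − 6 = 1, and the invariant factors of ∂_1 are all 1, so H_0 = Z.
  H_1: rank ker ∂_1 − rank ∂_2 = (21 − 6) − 13 = 2, and the invariant factors of ∂_2 are all 1, so H_1 = Z^2.
  H_2: rank ker ∂_2 − rank ∂_3 = (14 − 13) − 0 = 1, and there is no ∂_3, so H_2 = Z.

H_0 = Z,  H_1 = Z^2,  H_2 = Z.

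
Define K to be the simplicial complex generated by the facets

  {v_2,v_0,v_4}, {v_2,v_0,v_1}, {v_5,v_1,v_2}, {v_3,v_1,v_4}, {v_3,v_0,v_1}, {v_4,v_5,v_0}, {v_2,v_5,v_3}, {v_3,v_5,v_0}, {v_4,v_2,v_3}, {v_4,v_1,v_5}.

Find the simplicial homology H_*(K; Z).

Fix the vertex order v_0 < v_1 < v_2 < v_3 < v_4 < v_5 and write every simplex with vertices in increasing order. Then dim K = 2 and the simplices of K are:

  0-simplices (6): [v_0], [v_1], [v_2], [v_3], [v_4], [v_5]
  1-simplices (15): (15 of them)
  2-simplices (10): [v_0,v_1,v_2], [v_0,v_1,v_3], [v_0,v_2,v_4], [v_0,v_3,v_5], [v_0,v_4,v_5], [v_1,v_2,v_5], [v_1,v_3,v_4], [v_1,v_4,v_5], [v_2,v_3,v_4], [v_2,v_3,v_5]

so the chain groups are C_0 ≅ Z^6, C_1 ≅ Z^15, C_2 ≅ Z^10.

∂_1: C_1 → C_0 sends each edge [p,q] (with p < q) to q − p. For instance
  ∂[v_0,v_4] = [v_4] − [v_0].
This gives a 6×15 integer matrix of rank 5; reducing to Smith normal form yields diagonal entries (1,1,1,1,1).

The boundary map ∂_2: C_2 → C_1 acts by ∂[p,q,r] = [q,r] − [p,r] + [p,q]. For instance
  ∂[v_2,v_3,v_4] = [v_3,v_4] − [v_2,v_4] + [v_2,v_3],
  ∂[v_0,v_4,v_5] = [v_4,v_5] − [v_0,v_5] + [v_0,v_4].
This gives a 15×10 integer matrix of rank 10; reducing to Smith normal form yields diagonal entries (1,1,1,1,1,1,1,1,1,2).

From H_k ≅ ker(∂_k) / im(∂_{k+1}) we obtain:

  H_0: rank C_0 − rank ∂_1 = 6 − 5 = 1, and the invariant factors of ∂_1 are all 1, so H_0 = Z.
  H_1: rank ker ∂_1 − rank ∂_2 = (15 − 5) − 10 = 0, and ∂_2 has invariant factor 2 > 1, so H_1 = Z/2.
  H_2: rank ker ∂_2 − rank ∂_3 = (10 − 10) − 0 = 0, and there is no ∂_3, so H_2 = 0.

As a check, the Euler characteristic is 6 − 15 + 10 = 1, which agrees with 1 − 0 + 0 = 1.
(K is a triangulation of the real projective plane RP^2.)

H_0 ≅ Z,  H_1 ≅ Z/2,  H_2 = 0.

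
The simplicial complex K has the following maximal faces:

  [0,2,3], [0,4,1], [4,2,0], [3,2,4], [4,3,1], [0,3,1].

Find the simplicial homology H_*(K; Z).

We work with the vertex ordering 0 < 1 < 2 < 3 < 4. The simplices of K, each written with vertices in increasing order, are:

  0-simplices (5): [0], [1], [2], [3], [4]
  1-simplices (9): [0,1], [0,2], [0,3], [0,4], [1,3], [1,4], [2,3], [2,4], [3,4]
  2-simplices (6): [0,1,3], [0,1,4], [0,2,3], [0,2,4], [1,3,4], [2,3,4]

Hence C_0 ≅ Z^5, C_1 ≅ Z^9, C_2 ≅ Z^6.

Boundary ∂_1: C_1 → C_0 maps an edge to its endpoints' difference, ∂[p,q] = q − p.
The resulting 5×9 matrix has rank 4, and its Smith normal form has invariant factors (1,1,1,1).

Boundary ∂_2: C_2 → C_1 sends each 2-simplex [p,q,r] to [q,r] − [p,r] + [p,q]. For instance
  ∂[0,1,4] = [1,4] − [0,4] + [0,1],
  ∂[1,3,4] = [3,4] − [1,4] + [1,3].
This gives a 9×6 integer matrix of rank 5; reducing to Smith normal form yields diagonal entries (1,1,1,1,1).

From H_k ≅ ker(∂_k) / im(∂_{k+1}) we obtain:

  H_0: rank C_0 − rank ∂_1 = 5 − 4 = 1, and the invariant factors of ∂_1 are all 1, so H_0 = Z.
  H_1: rank ker ∂_1 − rank ∂_2 = (9 − 4) − 5 = 0, and the invariant factors of ∂_2 are all 1, so H_1 = 0.
  H_2: rank ker ∂_2 − rank ∂_3 = (6 − 5) − 0 = 1, and there is no ∂_3, so H_2 = Z.

As a check, the Euler characteristic is 5 − 9 + 6 = 2, which agrees with 1 − 0 + 1 = 2.

H_0 = Z,  H_1 = 0,  H_2 = Z.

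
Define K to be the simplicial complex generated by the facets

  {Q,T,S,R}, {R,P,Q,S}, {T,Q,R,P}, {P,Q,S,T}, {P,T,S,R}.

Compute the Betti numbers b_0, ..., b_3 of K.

b_0 = 1, b_1 = 0, b_2 = 0, b_3 = 1.

We work with the vertex ordering P < Q < R < S < T. The simplices of K, each written with vertices in increasing order, are:

  0-simplices (5): P, Q, R, S, T
  1-simplices (10): PQ, PR, PS, PT, QR, QS, QT, RS, RT, ST
  2-simplices (10): PQR, PQS, PQT, PRS, PRT, PST, QRS, QRT, QST, RST
  3-simplices (5): PQRS, PQRT, PQST, PRST, QRST

Hence C_0 ≅ Z^5, C_1 ≅ Z^10, C_2 ≅ Z^10, C_3 ≅ Z^5.

∂_1: C_1 → C_0 maps an edge to its endpoints' difference, ∂[p,q] = q − p.
The 5×10 boundary matrix has rank 4 and Smith normal form diag(1,1,1,1).

The boundary map ∂_2: C_2 → C_1 maps a triangle to the signed sum of its edges. For instance
  ∂QRS = RS − QS + QR,
  ∂PRS = RS − PS + PR.
The 10×10 boundary matrix has rank 6 and Smith normal form diag(1,1,1,1,1,1).

Boundary ∂_3: C_3 → C_2 sends each 3-simplex σ to the alternating sum Σ_i (−1)^i (σ with its i-th vertex removed). For instance
  ∂QRST = RST − QST + QRT − QRS,
  ∂PQRT = QRT − PRT + PQT − PQR.
This gives a 10×5 integer matrix of rank 4; reducing to Smith normal form yields diagonal entries (1,1,1,1).

Computing H_k = (kernel of ∂_k) / (image of ∂_{k+1}):

  H_0: rank C_0 − rank ∂_1 = 5 − 4 = 1, and the invariant factors of ∂_1 are all 1, so H_0 = Z.
  H_1: rank ker ∂_1 − rank ∂_2 = (10 − 4) − 6 = 0, and the invariant factors of ∂_2 are all 1, so H_1 = 0.
  H_2: rank ker ∂_2 − rank ∂_3 = (10 − 6) − 4 = 0, and the invariant factors of ∂_3 are all 1, so H_2 = 0.
  H_3: rank ker ∂_3 − rank ∂_4 = (5 − 4) − 0 = 1, and there is no ∂_4, so H_3 = Z.

As a check, the Euler characteristic is 5 − 10 + 10 − 5 = 0, which agrees with 1 − 0 + 0 − 1 = 0.

Hence the Betti numbers are b_0 = 1, b_1 = 0, b_2 = 0, b_3 = 1.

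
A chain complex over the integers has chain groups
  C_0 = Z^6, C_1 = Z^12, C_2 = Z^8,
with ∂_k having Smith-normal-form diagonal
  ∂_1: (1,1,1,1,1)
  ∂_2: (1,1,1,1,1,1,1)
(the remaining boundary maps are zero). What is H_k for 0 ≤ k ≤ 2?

H_0: b_0 = 6 − 0 − 5 = 1; torsion from ∂_1 factors > 1: none. So H_0 = Z.
H_1: b_1 = 12 − 5 − 7 = 0; torsion from ∂_2 factors > 1: none. So H_1 = 0.
H_2: b_2 = 8 − 7 − 0 = 1; torsion from ∂_3 factors > 1: none. So H_2 = Z.

H_0 = Z,  H_1 = 0,  H_2 = Z.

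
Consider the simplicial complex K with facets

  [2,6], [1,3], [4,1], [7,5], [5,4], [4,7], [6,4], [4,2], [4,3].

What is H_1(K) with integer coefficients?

Fix the vertex order 1 < 2 < 3 < 4 < 5 < 6 < 7 and write every simplex with vertices in increasing order. Then dim K = 1 and the simplices of K are:

  0-simplices (7): [1], [2], [3], [4], [5], [6], [7]
  1-simplices (9): [1,3], [1,4], [2,4], [2,6], [3,4], [4,5], [4,6], [4,7], [5,7]

so the chain groups are C_0 ≅ Z^7, C_1 ≅ Z^9.

∂_1: C_1 → C_0 sends each edge [p,q] (with p < q) to q − p.
The 7×9 boundary matrix has rank 6 and Smith normal form diag(1,1,1,1,1,1).

Now H_k = ker ∂_k / im ∂_{k+1}, so:

  H_1: rank ker ∂_1 − rank ∂_2 = (9 − 6) − 0 = 3, and there is no ∂_2, so H_1 ≅ Z^3.

H_1 ≅ Z^3.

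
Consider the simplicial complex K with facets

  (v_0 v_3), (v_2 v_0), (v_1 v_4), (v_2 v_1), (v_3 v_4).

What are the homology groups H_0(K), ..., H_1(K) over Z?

We work with the vertex ordering v_0 < v_1 < v_2 < v_3 < v_4. The simplices of K, each written with vertices in increasing order, are:

  0-simplices (5): [v_0], [v_1], [v_2], [v_3], [v_4]
  1-simplices (5): [v_0,v_2], [v_0,v_3], [v_1,v_2], [v_1,v_4], [v_3,v_4]

so the chain groups are C_0 ≅ Z^5, C_1 ≅ Z^5.

The boundary map ∂_1: C_1 → C_0 is given by ∂[p,q] = [q] − [p]. For instance
  ∂[v_0,v_2] = [v_2] − [v_0].
The 5×5 boundary matrix has rank 4 and Smith normal form diag(1,1,1,1).

Computing H_k = (kernel of ∂_k) / (image of ∂_{k+1}):

  H_0: rank C_0 − rank ∂_1 = 5 − 4 = 1, and the invariant factors of ∂_1 are all 1, so H_0 = Z.
  H_1: rank ker ∂_1 − rank ∂_2 = (5 − 4) − 0 = 1, and there is no ∂_2, so H_1 = Z.

H_0 ≅ Z,  H_1 ≅ Z.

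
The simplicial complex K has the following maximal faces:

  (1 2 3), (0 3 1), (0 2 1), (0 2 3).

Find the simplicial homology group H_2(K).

H_2 ≅ Z.

Fix the vertex order 0 < 1 < 2 < 3 and write every simplex with vertices in increasing order. Then dim K = 2 and the simplices of K are:

  0-simplices (4): [0], [1], [2], [3]
  1-simplices (6): [0,1], [0,2], [0,3], [1,2], [1,3], [2,3]
  2-simplices (4): [0,1,2], [0,1,3], [0,2,3], [1,2,3]

so the chain groups are C_0 ≅ Z^4, C_1 ≅ Z^6, C_2 ≅ Z^4.

∂_1: C_1 → C_0 sends each edge [p,q] (with p < q) to q − p. For instance
  ∂[0,1] = [1] − [0].
This gives a 4×6 integer matrix of rank 3; reducing to Smith normal form yields diagonal entries (1,1,1).

∂_2: C_2 → C_1 acts by ∂[p,q,r] = [q,r] − [p,r] + [p,q]. For instance
  ∂[0,1,3] = [1,3] − [0,3] + [0,1],
  ∂[0,2,3] = [2,3] − [0,3] + [0,2].
The 6×4 boundary matrix has rank 3 and Smith normal form diag(1,1,1).

Computing H_k = (kernel of ∂_k) / (image of ∂_{k+1}):

  H_2: rank ker ∂_2 − rank ∂_3 = (4 − 3) − 0 = 1, and there is no ∂_3, so H_2 = Z.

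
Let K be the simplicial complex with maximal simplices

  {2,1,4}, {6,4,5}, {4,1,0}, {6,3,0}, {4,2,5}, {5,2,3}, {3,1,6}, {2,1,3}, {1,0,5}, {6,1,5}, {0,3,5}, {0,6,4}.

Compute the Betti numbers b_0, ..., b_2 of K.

b_0 = 1, b_1 = 0, b_2 = 0.

Fix the vertex order 0 < 1 < 2 < 3 < 4 < 5 < 6 and write every simplex with vertices in increasing order. Then dim K = 2 and the simplices of K are:

  0-simplices (7): [0], [1], [2], [3], [4], [5], [6]
  1-simplices (18): [0,1], [0,3], [0,4], [0,5], [0,6], [1,2], [1,3], [1,4], [1,5], [1,6], [2,3], [2,4], [2,5], [3,5], [3,6], [4,5], [4,6], [5,6]
  2-simplices (12): [0,1,4], [0,1,5], [0,3,5], [0,3,6], [0,4,6], [1,2,3], [1,2,4], [1,3,6], [1,5,6], [2,3,5], [2,4,5], [4,5,6]

giving chain groups C_0 ≅ Z^7, C_1 ≅ Z^18, C_2 ≅ Z^12.

Boundary ∂_1: C_1 → C_0 sends each edge [p,q] (with p < q) to q − p. For instance
  ∂[5,6] = [6] − [5].
This gives a 7×18 integer matrix of rank 6; reducing to Smith normal form yields diagonal entries (1,1,1,1,1,1).

The boundary map ∂_2: C_2 → C_1 acts by ∂[p,q,r] = [q,r] − [p,r] + [p,q]. For instance
  ∂[4,5,6] = [5,6] − [4,6] + [4,5],
  ∂[1,2,4] = [2,4] − [1,4] + [1,2].
This gives a 18×12 integer matrix of rank 12; reducing to Smith normal form yields diagonal entries (1,1,1,1,1,1,1,1,1,1,1,2).

Computing H_k = (kernel of ∂_k) / (image of ∂_{k+1}):

  H_0: rank C_0 − rank ∂_1 = 7 − 6 = 1, and the invariant factors of ∂_1 are all 1, so H_0 = Z.
  H_1: rank ker ∂_1 − rank ∂_2 = (18 − 6) − 12 = 0, and ∂_2 has invariant factor 2 > 1, so H_1 = Z/2.
  H_2: rank ker ∂_2 − rank ∂_3 = (12 − 12) − 0 = 0, and there is no ∂_3, so H_2 = 0.

As a check, the Euler characteristic is 7 − 18 + 12 = 1, which agrees with 1 − 0 + 0 = 1.
(K is a triangulation of the real projective plane RP^2.)

Hence the Betti numbers are b_0 = 1, b_1 = 0, b_2 = 0.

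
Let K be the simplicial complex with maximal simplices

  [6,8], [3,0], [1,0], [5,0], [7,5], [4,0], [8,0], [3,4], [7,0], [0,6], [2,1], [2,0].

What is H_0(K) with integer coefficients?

H_0 ≅ Z.

Order the vertices as 0 < 1 < 2 < 3 < 4 < 5 < 6 < 7 < 8. Listing each simplex with vertices in this order, K has dimension 1 with simplices:

  0-simplices (9): [0], [1], [2], [3], [4], [5], [6], [7], [8]
  1-simplices (12): [0,1], [0,2], [0,3], [0,4], [0,5], [0,6], [0,7], [0,8], [1,2], [3,4], [5,7], [6,8]

so the chain groups are C_0 ≅ Z^9, C_1 ≅ Z^12.

∂_1: C_1 → C_0 sends each edge [p,q] (with p < q) to q − p.
The 9×12 boundary matrix has rank 8 and Smith normal form diag(1,1,1,1,1,1,1,1).

Reading off H_k = ker ∂_k / im ∂_{k+1}:

  H_0: rank C_0 − rank ∂_1 = 9 − 8 = 1, and the invariant factors of ∂_1 are all 1, so H_0 = Z.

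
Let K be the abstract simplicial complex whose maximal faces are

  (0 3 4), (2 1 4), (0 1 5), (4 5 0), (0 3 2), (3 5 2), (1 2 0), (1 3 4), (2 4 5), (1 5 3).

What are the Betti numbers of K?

b_0 = 1, b_1 = 0, b_2 = 0.

K has 6 vertices, 15 edges, 10 triangles.
rank ∂_0 = 0, rank ∂_1 = 5 ⇒ b_0 = 6 − 0 − 5 = 1; all invariant factors of ∂_1 are 1 so no torsion. So H_0 = Z.
rank ∂_1 = 5, rank ∂_2 = 10 ⇒ b_1 = 15 − 5 − 10 = 0; ∂_2 has invariant factor(s) [2] giving torsion. So H_1 = Z/2.
rank ∂_2 = 10, rank ∂_3 = 0 ⇒ b_2 = 10 − 10 − 0 = 0. So H_2 = 0.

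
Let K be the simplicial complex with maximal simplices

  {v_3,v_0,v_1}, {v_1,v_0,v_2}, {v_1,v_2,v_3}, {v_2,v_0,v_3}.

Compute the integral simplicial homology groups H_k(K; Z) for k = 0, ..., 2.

H_0 ≅ Z,  H_1 = 0,  H_2 ≅ Z.

K has 4 vertices, 6 edges, 4 triangles.
rank ∂_0 = 0, rank ∂_1 = 3 ⇒ b_0 = 4 − 0 − 3 = 1; all invariant factors of ∂_1 are 1 so no torsion. So H_0 ≅ Z.
rank ∂_1 = 3, rank ∂_2 = 3 ⇒ b_1 = 6 − 3 − 3 = 0; all invariant factors of ∂_2 are 1 so no torsion. So H_1 ≅ 0.
rank ∂_2 = 3, rank ∂_3 = 0 ⇒ b_2 = 4 − 3 − 0 = 1. So H_2 ≅ Z.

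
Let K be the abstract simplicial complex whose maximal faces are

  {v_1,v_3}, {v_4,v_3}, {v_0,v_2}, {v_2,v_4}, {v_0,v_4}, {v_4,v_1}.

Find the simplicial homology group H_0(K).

H_0 ≅ Z.

Fix the vertex order v_0 < v_1 < v_2 < v_3 < v_4 and write every simplex with vertices in increasing order. Then dim K = 1 and the simplices of K are:

  0-simplices (5): [v_0], [v_1], [v_2], [v_3], [v_4]
  1-simplices (6): [v_0,v_2], [v_0,v_4], [v_1,v_3], [v_1,v_4], [v_2,v_4], [v_3,v_4]

giving chain groups C_0 ≅ Z^5, C_1 ≅ Z^6.

The boundary map ∂_1: C_1 → C_0 sends each edge [p,q] (with p < q) to q − p. For instance
  ∂[v_0,v_2] = [v_2] − [v_0].
The resulting 5×6 matrix has rank 4, and its Smith normal form has invariant factors (1,1,1,1).

Now H_k = ker ∂_k / im ∂_{k+1}, so:

  H_0: rank C_0 − rank ∂_1 = 5 − 4 = 1, and the invariant factors of ∂_1 are all 1, so H_0 ≅ Z.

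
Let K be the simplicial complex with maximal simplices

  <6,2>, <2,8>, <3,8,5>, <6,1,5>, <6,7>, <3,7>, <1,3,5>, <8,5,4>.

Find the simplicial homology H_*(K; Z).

We work with the vertex ordering 1 < 2 < 3 < 4 < 5 < 6 < 7 < 8. The simplices of K, each written with vertices in increasing order, are:

  0-simplices (8): [1], [2], [3], [4], [5], [6], [7], [8]
  1-simplices (13): [1,3], [1,5], [1,6], [2,6], [2,8], [3,5], [3,7], [3,8], [4,5], [4,8], [5,6], [5,8], [6,7]
  2-simplices (4): [1,3,5], [1,5,6], [3,5,8], [4,5,8]

giving chain groups C_0 ≅ Z^8, C_1 ≅ Z^13, C_2 ≅ Z^4.

∂_1: C_1 → C_0 is given by ∂[p,q] = [q] − [p].
This gives a 8×13 integer matrix of rank 7; reducing to Smith normal form yields diagonal entries (1,1,1,1,1,1,1).

Boundary ∂_2: C_2 → C_1 acts by ∂[p,q,r] = [q,r] − [p,r] + [p,q]. For instance
  ∂[3,5,8] = [5,8] − [3,8] + [3,5],
  ∂[4,5,8] = [5,8] − [4,8] + [4,5].
As a 13×4 matrix over Z this has rank 4, with invariant factors (1,1,1,1).

From H_k ≅ ker(∂_k) / im(∂_{k+1}) we obtain:

  H_0: rank C_0 − rank ∂_1 = 8 − 7 = 1, and the invariant factors of ∂_1 are all 1, so H_0 ≅ Z.
  H_1: rank ker ∂_1 − rank ∂_2 = (13 − 7) − 4 = 2, and the invariant factors of ∂_2 are all 1, so H_1 ≅ Z^2.
  H_2: rank ker ∂_2 − rank ∂_3 = (4 − 4) − 0 = 0, and there is no ∂_3, so H_2 ≅ 0.

H_0 ≅ Z,  H_1 ≅ Z^2,  H_2 = 0.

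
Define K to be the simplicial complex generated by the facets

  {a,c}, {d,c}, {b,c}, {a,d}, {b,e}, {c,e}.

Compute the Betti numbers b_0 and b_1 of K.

We work with the vertex ordering a < b < c < d < e. The simplices of K, each written with vertices in increasing order, are:

  0-simplices (5): a, b, c, d, e
  1-simplices (6): ac, ad, bc, be, cd, ce

Hence C_0 ≅ Z^5, C_1 ≅ Z^6.

Boundary ∂_1: C_1 → C_0 is given by ∂[p,q] = [q] − [p]. For instance
  ∂be = e − b.
The 5×6 boundary matrix has rank 4 and Smith normal form diag(1,1,1,1).

From H_k ≅ ker(∂_k) / im(∂_{k+1}) we obtain:

  H_0: rank C_0 − rank ∂_1 = 5 − 4 = 1, and the invariant factors of ∂_1 are all 1, so H_0 ≅ Z.
  H_1: rank ker ∂_1 − rank ∂_2 = (6 − 4) − 0 = 2, and there is no ∂_2, so H_1 ≅ Z^2.

Hence the Betti numbers are b_0 = 1, b_1 = 2.

b_0 = 1, b_1 = 2.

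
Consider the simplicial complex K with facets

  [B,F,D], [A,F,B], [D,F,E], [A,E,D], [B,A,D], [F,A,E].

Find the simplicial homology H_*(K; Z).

H_0 ≅ Z,  H_1 = 0,  H_2 ≅ Z.

Take the total order A < B < D < E < F on the vertex set. Then K (dimension 2) consists of the simplices:

  0-simplices (5): A, B, D, E, F
  1-simplices (9): AB, AD, AE, AF, BD, BF, DE, DF, EF
  2-simplices (6): ABD, ABF, ADE, AEF, BDF, DEF

giving chain groups C_0 ≅ Z^5, C_1 ≅ Z^9, C_2 ≅ Z^6.

∂_1: C_1 → C_0 is given by ∂[p,q] = [q] − [p].
The 5×9 boundary matrix has rank 4 and Smith normal form diag(1,1,1,1).

∂_2: C_2 → C_1 maps a triangle to the signed sum of its edges. For instance
  ∂AEF = EF − AF + AE,
  ∂ABF = BF − AF + AB.
The 9×6 boundary matrix has rank 5 and Smith normal form diag(1,1,1,1,1).

Reading off H_k = ker ∂_k / im ∂_{k+1}:

  H_0: rank C_0 − rank ∂_1 = 5 − 4 = 1, and the invariant factors of ∂_1 are all 1, so H_0 ≅ Z.
  H_1: rank ker ∂_1 − rank ∂_2 = (9 − 4) − 5 = 0, and the invariant factors of ∂_2 are all 1, so H_1 ≅ 0.
  H_2: rank ker ∂_2 − rank ∂_3 = (6 − 5) − 0 = 1, and there is no ∂_3, so H_2 ≅ Z.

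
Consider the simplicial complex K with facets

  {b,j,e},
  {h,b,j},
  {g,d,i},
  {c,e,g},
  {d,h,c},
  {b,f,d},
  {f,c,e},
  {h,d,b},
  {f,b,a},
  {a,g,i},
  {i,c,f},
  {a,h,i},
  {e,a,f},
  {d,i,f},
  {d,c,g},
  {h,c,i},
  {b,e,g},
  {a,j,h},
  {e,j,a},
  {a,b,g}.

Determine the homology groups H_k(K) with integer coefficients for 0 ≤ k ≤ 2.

H_0 = Z,  H_1 = Z × Z/2,  H_2 = 0.

We work with the vertex ordering a < b < c < d < e < f < g < h < i < j. The simplices of K, each written with vertices in increasing order, are:

  0-simplices (10): a, b, c, d, e, f, g, h, i, j
  1-simplices (30): ab, ae, af, ag, ah, ai, aj, bd, be, bf, bg, bh, bj, cd, ce, cf, cg, ch, ci, df, dg, dh, di, ef, eg, ej, fi, gi, hi, hj
  2-simplices (20): abf, abg, aef, aej, agi, ahi, ahj, bdf, bdh, beg, bej, bhj, cdg, cdh, cef, ceg, cfi, chi, dfi, dgi

Hence C_0 ≅ Z^10, C_1 ≅ Z^30, C_2 ≅ Z^20.

Boundary ∂_1: C_1 → C_0 sends each edge [p,q] (with p < q) to q − p. For instance
  ∂bd = d − b.
The 10×30 boundary matrix has rank 9 and Smith normal form diag(1,1,1,1,1,1,1,1,1).

∂_2: C_2 → C_1 sends each 2-simplex [p,q,r] to [q,r] − [p,r] + [p,q]. For instance
  ∂bej = ej − bj + be,
  ∂cef = ef − cf + ce.
As a 30×20 matrix over Z this has rank 20, with invariant factors (1,1,1,1,1,1,1,1,1,1,1,1,1,1,1,1,1,1,1,2).

Reading off H_k = ker ∂_k / im ∂_{k+1}:

  H_0: rank C_0 − rank ∂_1 = 10 − 9 = 1, and the invariant factors of ∂_1 are all 1, so H_0 ≅ Z.
  H_1: rank ker ∂_1 − rank ∂_2 = (30 − 9) − 20 = 1, and ∂_2 has invariant factor 2 > 1, so H_1 ≅ Z × Z/2.
  H_2: rank ker ∂_2 − rank ∂_3 = (20 − 20) − 0 = 0, and there is no ∂_3, so H_2 ≅ 0.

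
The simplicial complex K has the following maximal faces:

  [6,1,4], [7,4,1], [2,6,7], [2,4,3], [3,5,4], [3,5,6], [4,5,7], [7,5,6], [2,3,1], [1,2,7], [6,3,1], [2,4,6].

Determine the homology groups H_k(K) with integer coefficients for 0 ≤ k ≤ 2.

Take the total order 1 < 2 < 3 < 4 < 5 < 6 < 7 on the vertex set. Then K (dimension 2) consists of the simplices:

  0-simplices (7): [1], [2], [3], [4], [5], [6], [7]
  1-simplices (18): [1,2], [1,3], [1,4], [1,6], [1,7], [2,3], [2,4], [2,6], [2,7], [3,4], [3,5], [3,6], [4,5], [4,6], [4,7], [5,6], [5,7], [6,7]
  2-simplices (12): [1,2,3], [1,2,7], [1,3,6], [1,4,6], [1,4,7], [2,3,4], [2,4,6], [2,6,7], [3,4,5], [3,5,6], [4,5,7], [5,6,7]

Hence C_0 ≅ Z^7, C_1 ≅ Z^18, C_2 ≅ Z^12.

∂_1: C_1 → C_0 sends each edge [p,q] (with p < q) to q − p. For instance
  ∂[1,2] = [2] − [1].
This gives a 7×18 integer matrix of rank 6; reducing to Smith normal form yields diagonal entries (1,1,1,1,1,1).

Boundary ∂_2: C_2 → C_1 sends each 2-simplex [p,q,r] to [q,r] − [p,r] + [p,q]. For instance
  ∂[1,4,6] = [4,6] − [1,6] + [1,4],
  ∂[5,6,7] = [6,7] − [5,7] + [5,6].
This gives a 18×12 integer matrix of rank 12; reducing to Smith normal form yields diagonal entries (1,1,1,1,1,1,1,1,1,1,1,2).

From H_k ≅ ker(∂_k) / im(∂_{k+1}) we obtain:

  H_0: rank C_0 − rank ∂_1 = 7 − 6 = 1, and the invariant factors of ∂_1 are all 1, so H_0 ≅ Z.
  H_1: rank ker ∂_1 − rank ∂_2 = (18 − 6) − 12 = 0, and ∂_2 has invariant factor 2 > 1, so H_1 ≅ Z/2Z.
  H_2: rank ker ∂_2 − rank ∂_3 = (12 − 12) − 0 = 0, and there is no ∂_3, so H_2 ≅ 0.

(K is a triangulation of the real projective plane RP^2.)

H_0 ≅ Z,  H_1 ≅ Z/2Z,  H_2 = 0.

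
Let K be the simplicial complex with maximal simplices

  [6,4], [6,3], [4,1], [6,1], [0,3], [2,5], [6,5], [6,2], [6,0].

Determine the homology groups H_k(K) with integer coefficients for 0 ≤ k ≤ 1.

H_0 ≅ Z,  H_1 ≅ Z^3.

We work with the vertex ordering 0 < 1 < 2 < 3 < 4 < 5 < 6. The simplices of K, each written with vertices in increasing order, are:

  0-simplices (7): [0], [1], [2], [3], [4], [5], [6]
  1-simplices (9): [0,3], [0,6], [1,4], [1,6], [2,5], [2,6], [3,6], [4,6], [5,6]

Hence C_0 ≅ Z^7, C_1 ≅ Z^9.

Boundary ∂_1: C_1 → C_0 is given by ∂[p,q] = [q] − [p].
This gives a 7×9 integer matrix of rank 6; reducing to Smith normal form yields diagonal entries (1,1,1,1,1,1).

From H_k ≅ ker(∂_k) / im(∂_{k+1}) we obtain:

  H_0: rank C_0 − rank ∂_1 = 7 − 6 = 1, and the invariant factors of ∂_1 are all 1, so H_0 = Z.
  H_1: rank ker ∂_1 − rank ∂_2 = (9 − 6) − 0 = 3, and there is no ∂_2, so H_1 = Z^3.

(K is a triangulation of a wedge of 3 circles.)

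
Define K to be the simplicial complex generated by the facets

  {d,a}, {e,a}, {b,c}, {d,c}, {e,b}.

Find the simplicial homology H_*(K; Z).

H_0 ≅ Z,  H_1 ≅ Z.

Fix the vertex order a < b < c < d < e and write every simplex with vertices in increasing order. Then dim K = 1 and the simplices of K are:

  0-simplices (5): a, b, c, d, e
  1-simplices (5): ad, ae, bc, be, cd

so the chain groups are C_0 ≅ Z^5, C_1 ≅ Z^5.

∂_1: C_1 → C_0 sends each edge [p,q] (with p < q) to q − p.
The 5×5 boundary matrix has rank 4 and Smith normal form diag(1,1,1,1).

From H_k ≅ ker(∂_k) / im(∂_{k+1}) we obtain:

  H_0: rank C_0 − rank ∂_1 = 5 − 4 = 1, and the invariant factors of ∂_1 are all 1, so H_0 ≅ Z.
  H_1: rank ker ∂_1 − rank ∂_2 = (5 − 4) − 0 = 1, and there is no ∂_2, so H_1 ≅ Z.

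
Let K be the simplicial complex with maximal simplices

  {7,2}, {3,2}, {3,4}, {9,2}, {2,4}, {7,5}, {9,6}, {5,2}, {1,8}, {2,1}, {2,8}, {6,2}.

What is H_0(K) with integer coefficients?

H_0 ≅ Z.

Order the vertices as 1 < 2 < 3 < 4 < 5 < 6 < 7 < 8 < 9. Listing each simplex with vertices in this order, K has dimension 1 with simplices:

  0-simplices (9): [1], [2], [3], [4], [5], [6], [7], [8], [9]
  1-simplices (12): [1,2], [1,8], [2,3], [2,4], [2,5], [2,6], [2,7], [2,8], [2,9], [3,4], [5,7], [6,9]

giving chain groups C_0 ≅ Z^9, C_1 ≅ Z^12.

Boundary ∂_1: C_1 → C_0 sends each edge [p,q] (with p < q) to q − p. For instance
  ∂[1,2] = [2] − [1].
This gives a 9×12 integer matrix of rank 8; reducing to Smith normal form yields diagonal entries (1,1,1,1,1,1,1,1).

Computing H_k = (kernel of ∂_k) / (image of ∂_{k+1}):

  H_0: rank C_0 − rank ∂_1 = 9 − 8 = 1, and the invariant factors of ∂_1 are all 1, so H_0 = Z.

(K is a triangulation of a wedge of 4 circles.)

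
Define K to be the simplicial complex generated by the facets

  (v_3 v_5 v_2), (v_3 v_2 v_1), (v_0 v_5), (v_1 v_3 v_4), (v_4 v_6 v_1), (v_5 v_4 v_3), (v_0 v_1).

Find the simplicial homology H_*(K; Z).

H_0 = Z,  H_1 = Z,  H_2 = 0.

We work with the vertex ordering v_0 < v_1 < v_2 < v_3 < v_4 < v_5 < v_6. The simplices of K, each written with vertices in increasing order, are:

  0-simplices (7): [v_0], [v_1], [v_2], [v_3], [v_4], [v_5], [v_6]
  1-simplices (12): [v_0,v_1], [v_0,v_5], [v_1,v_2], [v_1,v_3], [v_1,v_4], [v_1,v_6], [v_2,v_3], [v_2,v_5], [v_3,v_4], [v_3,v_5], [v_4,v_5], [v_4,v_6]
  2-simplices (5): [v_1,v_2,v_3], [v_1,v_3,v_4], [v_1,v_4,v_6], [v_2,v_3,v_5], [v_3,v_4,v_5]

giving chain groups C_0 ≅ Z^7, C_1 ≅ Z^12, C_2 ≅ Z^5.

Boundary ∂_1: C_1 → C_0 maps an edge to its endpoints' difference, ∂[p,q] = q − p.
The resulting 7×12 matrix has rank 6, and its Smith normal form has invariant factors (1,1,1,1,1,1).

∂_2: C_2 → C_1 sends each 2-simplex [p,q,r] to [q,r] − [p,r] + [p,q]. For instance
  ∂[v_3,v_4,v_5] = [v_4,v_5] − [v_3,v_5] + [v_3,v_4],
  ∂[v_1,v_2,v_3] = [v_2,v_3] − [v_1,v_3] + [v_1,v_2].
The 12×5 boundary matrix has rank 5 and Smith normal form diag(1,1,1,1,1).

Reading off H_k = ker ∂_k / im ∂_{k+1}:

  H_0: rank C_0 − rank ∂_1 = 7 − 6 = 1, and the invariant factors of ∂_1 are all 1, so H_0 ≅ Z.
  H_1: rank ker ∂_1 − rank ∂_2 = (12 − 6) − 5 = 1, and the invariant factors of ∂_2 are all 1, so H_1 ≅ Z.
  H_2: rank ker ∂_2 − rank ∂_3 = (5 − 5) − 0 = 0, and there is no ∂_3, so H_2 ≅ 0.

As a check, the Euler characteristic is 7 − 12 + 5 = 0, which agrees with 1 − 1 + 0 = 0.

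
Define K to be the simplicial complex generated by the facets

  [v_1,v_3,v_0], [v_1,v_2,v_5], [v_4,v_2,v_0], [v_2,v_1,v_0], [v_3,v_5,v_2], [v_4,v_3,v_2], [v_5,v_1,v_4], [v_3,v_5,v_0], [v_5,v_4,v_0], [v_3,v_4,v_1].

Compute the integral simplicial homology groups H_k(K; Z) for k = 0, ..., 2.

We work with the vertex ordering v_0 < v_1 < v_2 < v_3 < v_4 < v_5. The simplices of K, each written with vertices in increasing order, are:

  0-simplices (6): [v_0], [v_1], [v_2], [v_3], [v_4], [v_5]
  1-simplices (15): (15 of them)
  2-simplices (10): [v_0,v_1,v_2], [v_0,v_1,v_3], [v_0,v_2,v_4], [v_0,v_3,v_5], [v_0,v_4,v_5], [v_1,v_2,v_5], [v_1,v_3,v_4], [v_1,v_4,v_5], [v_2,v_3,v_4], [v_2,v_3,v_5]

giving chain groups C_0 ≅ Z^6, C_1 ≅ Z^15, C_2 ≅ Z^10.

Boundary ∂_1: C_1 → C_0 sends each edge [p,q] (with p < q) to q − p.
This gives a 6×15 integer matrix of rank 5; reducing to Smith normal form yields diagonal entries (1,1,1,1,1).

The boundary map ∂_2: C_2 → C_1 acts by ∂[p,q,r] = [q,r] − [p,r] + [p,q]. For instance
  ∂[v_0,v_3,v_5] = [v_3,v_5] − [v_0,v_5] + [v_0,v_3],
  ∂[v_0,v_1,v_3] = [v_1,v_3] − [v_0,v_3] + [v_0,v_1].
The 15×10 boundary matrix has rank 10 and Smith normal form diag(1,1,1,1,1,1,1,1,1,2).

Computing H_k = (kernel of ∂_k) / (image of ∂_{k+1}):

  H_0: rank C_0 − rank ∂_1 = 6 − 5 = 1, and the invariant factors of ∂_1 are all 1, so H_0 = Z.
  H_1: rank ker ∂_1 − rank ∂_2 = (15 − 5) − 10 = 0, and ∂_2 has invariant factor 2 > 1, so H_1 = Z/2.
  H_2: rank ker ∂_2 − rank ∂_3 = (10 − 10) − 0 = 0, and there is no ∂_3, so H_2 = 0.

H_0 ≅ Z,  H_1 ≅ Z/2,  H_2 = 0.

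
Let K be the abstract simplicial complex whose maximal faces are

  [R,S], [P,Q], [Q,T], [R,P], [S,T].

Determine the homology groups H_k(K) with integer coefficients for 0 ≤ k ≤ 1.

H_0 = Z,  H_1 = Z.

Fix the vertex order P < Q < R < S < T and write every simplex with vertices in increasing order. Then dim K = 1 and the simplices of K are:

  0-simplices (5): P, Q, R, S, T
  1-simplices (5): PQ, PR, QT, RS, ST

so the chain groups are C_0 ≅ Z^5, C_1 ≅ Z^5.

∂_1: C_1 → C_0 sends each edge [p,q] (with p < q) to q − p. For instance
  ∂ST = T − S.
The resulting 5×5 matrix has rank 4, and its Smith normal form has invariant factors (1,1,1,1).

Computing H_k = (kernel of ∂_k) / (image of ∂_{k+1}):

  H_0: rank C_0 − rank ∂_1 = 5 − 4 = 1, and the invariant factors of ∂_1 are all 1, so H_0 ≅ Z.
  H_1: rank ker ∂_1 − rank ∂_2 = (5 − 4) − 0 = 1, and there is no ∂_2, so H_1 ≅ Z.

(K is a triangulation of the circle S^1.)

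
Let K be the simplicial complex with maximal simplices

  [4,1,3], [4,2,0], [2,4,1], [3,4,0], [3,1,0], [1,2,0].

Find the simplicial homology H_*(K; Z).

We work with the vertex ordering 0 < 1 < 2 < 3 < 4. The simplices of K, each written with vertices in increasing order, are:

  0-simplices (5): [0], [1], [2], [3], [4]
  1-simplices (9): [0,1], [0,2], [0,3], [0,4], [1,2], [1,3], [1,4], [2,4], [3,4]
  2-simplices (6): [0,1,2], [0,1,3], [0,2,4], [0,3,4], [1,2,4], [1,3,4]

Hence C_0 ≅ Z^5, C_1 ≅ Z^9, C_2 ≅ Z^6.

Boundary ∂_1: C_1 → C_0 maps an edge to its endpoints' difference, ∂[p,q] = q − p.
This gives a 5×9 integer matrix of rank 4; reducing to Smith normal form yields diagonal entries (1,1,1,1).

Boundary ∂_2: C_2 → C_1 sends each 2-simplex [p,q,r] to [q,r] − [p,r] + [p,q]. For instance
  ∂[0,2,4] = [2,4] − [0,4] + [0,2],
  ∂[1,2,4] = [2,4] − [1,4] + [1,2].
The 9×6 boundary matrix has rank 5 and Smith normal form diag(1,1,1,1,1).

Computing H_k = (kernel of ∂_k) / (image of ∂_{k+1}):

  H_0: rank C_0 − rank ∂_1 = 5 − 4 = 1, and the invariant factors of ∂_1 are all 1, so H_0 = Z.
  H_1: rank ker ∂_1 − rank ∂_2 = (9 − 4) − 5 = 0, and the invariant factors of ∂_2 are all 1, so H_1 = 0.
  H_2: rank ker ∂_2 − rank ∂_3 = (6 − 5) − 0 = 1, and there is no ∂_3, so H_2 = Z.

H_0 ≅ Z,  H_1 = 0,  H_2 ≅ Z.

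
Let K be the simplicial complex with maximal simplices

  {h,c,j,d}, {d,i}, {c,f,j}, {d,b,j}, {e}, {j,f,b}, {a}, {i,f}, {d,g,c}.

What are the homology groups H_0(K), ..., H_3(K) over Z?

H_0 ≅ Z^3,  H_1 ≅ Z,  H_2 = 0,  H_3 = 0.

Fix the vertex order a < b < c < d < e < f < g < h < i < j and write every simplex with vertices in increasing order. Then dim K = 3 and the simplices of K are:

  0-simplices (10): a, b, c, d, e, f, g, h, i, j
  1-simplices (15): bd, bf, bj, cd, cf, cg, ch, cj, dg, dh, di, dj, fi, fj, hj
  2-simplices (8): bdj, bfj, cdg, cdh, cdj, cfj, chj, dhj
  3-simplices (1): cdhj

giving chain groups C_0 ≅ Z^10, C_1 ≅ Z^15, C_2 ≅ Z^8, C_3 ≅ Z^1.

Boundary ∂_1: C_1 → C_0 sends each edge [p,q] (with p < q) to q − p. For instance
  ∂bd = d − b.
This gives a 10×15 integer matrix of rank 7; reducing to Smith normal form yields diagonal entries (1,1,1,1,1,1,1).

∂_2: C_2 → C_1 acts by ∂[p,q,r] = [q,r] − [p,r] + [p,q]. For instance
  ∂cfj = fj − cj + cf,
  ∂dhj = hj − dj + dh.
As a 15×8 matrix over Z this has rank 7, with invariant factors (1,1,1,1,1,1,1).

The boundary map ∂_3: C_3 → C_2 sends each 3-simplex σ to the alternating sum Σ_i (−1)^i (σ with its i-th vertex removed). For instance
  ∂cdhj = dhj − chj + cdj − cdh.
The resulting 8×1 matrix has rank 1, and its Smith normal form has invariant factors (1).

From H_k ≅ ker(∂_k) / im(∂_{k+1}) we obtain:

  H_0: rank C_0 − rank ∂_1 = 10 − 7 = 3, and the invariant factors of ∂_1 are all 1, so H_0 = Z^3.
  H_1: rank ker ∂_1 − rank ∂_2 = (15 − 7) − 7 = 1, and the invariant factors of ∂_2 are all 1, so H_1 = Z.
  H_2: rank ker ∂_2 − rank ∂_3 = (8 − 7) − 1 = 0, and the invariant factors of ∂_3 are all 1, so H_2 = 0.
  H_3: rank ker ∂_3 − rank ∂_4 = (1 − 1) − 0 = 0, and there is no ∂_4, so H_3 = 0.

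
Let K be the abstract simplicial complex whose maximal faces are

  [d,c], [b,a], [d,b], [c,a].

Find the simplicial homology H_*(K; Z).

H_0 = Z,  H_1 = Z.

We work with the vertex ordering a < b < c < d. The simplices of K, each written with vertices in increasing order, are:

  0-simplices (4): a, b, c, d
  1-simplices (4): ab, ac, bd, cd

giving chain groups C_0 ≅ Z^4, C_1 ≅ Z^4.

∂_1: C_1 → C_0 is given by ∂[p,q] = [q] − [p].
The resulting 4×4 matrix has rank 3, and its Smith normal form has invariant factors (1,1,1).

From H_k ≅ ker(∂_k) / im(∂_{k+1}) we obtain:

  H_0: rank C_0 − rank ∂_1 = 4 − 3 = 1, and the invariant factors of ∂_1 are all 1, so H_0 ≅ Z.
  H_1: rank ker ∂_1 − rank ∂_2 = (4 − 3) − 0 = 1, and there is no ∂_2, so H_1 ≅ Z.

As a check, the Euler characteristic is 4 − 4 = 0, which agrees with 1 − 1 = 0.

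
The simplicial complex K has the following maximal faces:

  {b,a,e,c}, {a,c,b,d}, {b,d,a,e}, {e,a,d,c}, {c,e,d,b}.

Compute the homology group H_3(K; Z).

Order the vertices as a < b < c < d < e. Listing each simplex with vertices in this order, K has dimension 3 with simplices:

  0-simplices (5): a, b, c, d, e
  1-simplices (10): ab, ac, ad, ae, bc, bd, be, cd, ce, de
  2-simplices (10): abc, abd, abe, acd, ace, ade, bcd, bce, bde, cde
  3-simplices (5): abcd, abce, abde, acde, bcde

giving chain groups C_0 ≅ Z^5, C_1 ≅ Z^10, C_2 ≅ Z^10, C_3 ≅ Z^5.

Boundary ∂_1: C_1 → C_0 is given by ∂[p,q] = [q] − [p]. For instance
  ∂ae = e − a.
As a 5×10 matrix over Z this has rank 4, with invariant factors (1,1,1,1).

∂_2: C_2 → C_1 acts by ∂[p,q,r] = [q,r] − [p,r] + [p,q]. For instance
  ∂ade = de − ae + ad,
  ∂bde = de − be + bd.
As a 10×10 matrix over Z this has rank 6, with invariant factors (1,1,1,1,1,1).

Boundary ∂_3: C_3 → C_2 sends each 3-simplex σ to the alternating sum Σ_i (−1)^i (σ with its i-th vertex removed). For instance
  ∂bcde = cde − bde + bce − bcd,
  ∂acde = cde − ade + ace − acd.
The 10×5 boundary matrix has rank 4 and Smith normal form diag(1,1,1,1).

Computing H_k = (kernel of ∂_k) / (image of ∂_{k+1}):

  H_3: rank ker ∂_3 − rank ∂_4 = (5 − 4) − 0 = 1, and there is no ∂_4, so H_3 = Z.

H_3 = Z.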